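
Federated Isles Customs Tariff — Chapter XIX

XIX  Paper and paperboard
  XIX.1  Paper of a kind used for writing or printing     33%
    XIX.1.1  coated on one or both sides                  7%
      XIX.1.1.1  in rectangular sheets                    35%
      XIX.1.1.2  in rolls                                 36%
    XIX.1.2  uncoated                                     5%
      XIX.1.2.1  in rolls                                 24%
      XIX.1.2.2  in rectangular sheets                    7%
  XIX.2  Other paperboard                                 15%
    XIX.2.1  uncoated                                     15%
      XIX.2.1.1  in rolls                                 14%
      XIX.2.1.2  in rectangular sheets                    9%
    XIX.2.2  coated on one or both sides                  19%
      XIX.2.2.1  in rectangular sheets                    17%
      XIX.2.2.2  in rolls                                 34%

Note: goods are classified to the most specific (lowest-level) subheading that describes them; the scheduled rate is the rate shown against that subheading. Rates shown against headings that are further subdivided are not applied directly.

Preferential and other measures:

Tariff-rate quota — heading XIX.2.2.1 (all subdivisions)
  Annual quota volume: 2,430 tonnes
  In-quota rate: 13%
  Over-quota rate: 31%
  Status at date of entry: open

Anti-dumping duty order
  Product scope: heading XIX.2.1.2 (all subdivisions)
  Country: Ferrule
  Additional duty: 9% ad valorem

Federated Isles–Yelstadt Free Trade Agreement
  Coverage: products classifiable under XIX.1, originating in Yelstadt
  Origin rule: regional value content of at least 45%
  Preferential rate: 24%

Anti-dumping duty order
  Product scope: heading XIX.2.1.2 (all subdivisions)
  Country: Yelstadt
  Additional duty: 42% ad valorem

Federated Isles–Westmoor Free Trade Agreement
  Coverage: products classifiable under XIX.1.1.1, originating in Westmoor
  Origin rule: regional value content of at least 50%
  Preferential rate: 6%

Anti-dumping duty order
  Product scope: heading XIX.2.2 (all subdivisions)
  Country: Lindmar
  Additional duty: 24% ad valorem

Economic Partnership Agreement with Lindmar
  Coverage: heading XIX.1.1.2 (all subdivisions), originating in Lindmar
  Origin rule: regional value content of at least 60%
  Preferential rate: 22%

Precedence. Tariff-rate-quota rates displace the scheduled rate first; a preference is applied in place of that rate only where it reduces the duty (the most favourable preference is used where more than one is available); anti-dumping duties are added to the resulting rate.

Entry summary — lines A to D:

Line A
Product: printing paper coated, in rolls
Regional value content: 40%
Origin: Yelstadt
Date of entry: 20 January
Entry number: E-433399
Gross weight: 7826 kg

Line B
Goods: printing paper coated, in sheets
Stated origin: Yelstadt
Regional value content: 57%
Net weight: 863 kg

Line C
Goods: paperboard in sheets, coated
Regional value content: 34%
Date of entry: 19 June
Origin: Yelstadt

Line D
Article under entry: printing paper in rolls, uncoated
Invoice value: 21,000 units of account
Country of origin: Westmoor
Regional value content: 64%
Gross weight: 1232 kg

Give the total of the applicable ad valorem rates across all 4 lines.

97%

Line A: printing paper → XIX.1; coated → XIX.1.1; in rolls → XIX.1.1.2. Scheduled 36%. Yelstadt agreement on XIX.1: RVC < 45%. → 36%.
Line B: printing paper → XIX.1; coated → XIX.1.1; in sheets → XIX.1.1.1. Scheduled 35%. Yelstadt agreement on XIX.1: RVC ≥ 45% → 24% available; preferential 24%. → 24%.
Line C: paperboard → XIX.2; coated → XIX.2.2; in sheets → XIX.2.2.1. Scheduled 17%. quota on XIX.2.2.1 open → in-quota 13%; Yelstadt agreement on XIX.1: XIX.2.2.1 not covered. → 13%.
Line D: printing paper → XIX.1; uncoated → XIX.1.2; in rolls → XIX.1.2.1. Scheduled 24%. Westmoor agreement on XIX.1.1.1: XIX.1.2.1 not covered. → 24%.
Sum: 36% + 24% + 13% + 24% = 97%.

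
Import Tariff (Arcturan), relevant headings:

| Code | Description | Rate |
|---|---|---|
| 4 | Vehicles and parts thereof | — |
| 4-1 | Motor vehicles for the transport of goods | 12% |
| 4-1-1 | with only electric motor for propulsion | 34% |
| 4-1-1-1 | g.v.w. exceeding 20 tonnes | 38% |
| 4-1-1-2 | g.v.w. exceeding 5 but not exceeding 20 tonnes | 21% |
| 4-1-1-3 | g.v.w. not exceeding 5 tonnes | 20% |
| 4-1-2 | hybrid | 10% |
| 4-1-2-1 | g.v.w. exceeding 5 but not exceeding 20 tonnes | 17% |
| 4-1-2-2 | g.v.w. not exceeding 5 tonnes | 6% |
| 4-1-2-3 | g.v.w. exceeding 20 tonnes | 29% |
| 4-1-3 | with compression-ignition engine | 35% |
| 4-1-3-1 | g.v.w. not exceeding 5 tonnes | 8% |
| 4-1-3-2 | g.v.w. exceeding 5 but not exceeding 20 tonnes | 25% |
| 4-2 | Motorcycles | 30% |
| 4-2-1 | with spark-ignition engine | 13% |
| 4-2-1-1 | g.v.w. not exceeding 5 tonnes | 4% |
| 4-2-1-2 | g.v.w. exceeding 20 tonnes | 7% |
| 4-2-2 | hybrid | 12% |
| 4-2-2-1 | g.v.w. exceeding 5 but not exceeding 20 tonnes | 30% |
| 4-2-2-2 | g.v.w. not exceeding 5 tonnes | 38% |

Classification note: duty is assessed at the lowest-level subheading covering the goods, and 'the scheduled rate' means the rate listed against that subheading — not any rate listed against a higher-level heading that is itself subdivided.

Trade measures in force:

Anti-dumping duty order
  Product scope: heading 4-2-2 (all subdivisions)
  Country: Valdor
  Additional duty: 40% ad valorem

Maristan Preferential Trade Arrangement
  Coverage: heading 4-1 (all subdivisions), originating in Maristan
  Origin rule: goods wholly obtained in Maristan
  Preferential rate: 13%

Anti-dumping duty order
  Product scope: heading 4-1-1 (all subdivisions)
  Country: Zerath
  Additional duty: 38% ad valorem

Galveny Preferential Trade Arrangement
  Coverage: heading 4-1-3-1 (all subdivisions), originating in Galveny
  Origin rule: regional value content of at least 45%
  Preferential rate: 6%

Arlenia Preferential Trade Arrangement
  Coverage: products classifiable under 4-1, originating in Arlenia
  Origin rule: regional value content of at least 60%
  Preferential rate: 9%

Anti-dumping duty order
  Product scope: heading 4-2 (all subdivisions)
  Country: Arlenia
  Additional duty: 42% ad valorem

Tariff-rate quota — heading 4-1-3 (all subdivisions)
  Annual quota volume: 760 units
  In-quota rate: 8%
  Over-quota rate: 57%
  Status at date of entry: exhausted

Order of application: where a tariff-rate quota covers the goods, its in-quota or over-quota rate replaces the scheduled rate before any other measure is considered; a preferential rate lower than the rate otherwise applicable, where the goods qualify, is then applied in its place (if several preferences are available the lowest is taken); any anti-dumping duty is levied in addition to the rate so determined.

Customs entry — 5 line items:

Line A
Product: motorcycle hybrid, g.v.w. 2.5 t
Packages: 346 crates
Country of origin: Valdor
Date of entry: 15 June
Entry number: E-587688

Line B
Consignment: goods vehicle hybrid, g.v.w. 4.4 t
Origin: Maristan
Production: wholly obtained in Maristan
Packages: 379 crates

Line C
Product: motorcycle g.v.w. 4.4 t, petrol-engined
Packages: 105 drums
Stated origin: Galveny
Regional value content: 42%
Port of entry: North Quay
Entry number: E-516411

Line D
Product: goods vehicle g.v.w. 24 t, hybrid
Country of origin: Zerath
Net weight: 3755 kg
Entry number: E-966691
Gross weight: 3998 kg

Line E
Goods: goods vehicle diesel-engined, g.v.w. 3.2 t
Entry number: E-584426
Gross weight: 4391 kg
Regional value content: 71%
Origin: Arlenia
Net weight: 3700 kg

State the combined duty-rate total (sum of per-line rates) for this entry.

126%

Line A: motorcycle → 4-2; hybrid → 4-2-2; g.v.w. 2.5 t → 4-2-2-2. Scheduled 38%. anti-dumping (Valdor, 4-2-2): +40%; total 38% + 40% = 78%. → 78%.
Line B: goods vehicle → 4-1; hybrid → 4-1-2; g.v.w. 4.4 t → 4-1-2-2. Scheduled 6%. Maristan agreement on 4-1: wholly obtained → 13% available; preference 13% not lower than 6% → no reduction. → 6%.
Line C: motorcycle → 4-2; petrol-engined → 4-2-1; g.v.w. 4.4 t → 4-2-1-1. Scheduled 4%. Galveny agreement on 4-1-3-1: 4-2-1-1 not covered. → 4%.
Line D: goods vehicle → 4-1; hybrid → 4-1-2; g.v.w. 24 t → 4-1-2-3. Scheduled 29%. No special measure applies. → 29%.
Line E: goods vehicle → 4-1; diesel-engined → 4-1-3; g.v.w. 3.2 t → 4-1-3-1. Scheduled 8%. quota on 4-1-3 exhausted → over-quota 57%; Arlenia agreement on 4-1: RVC ≥ 60% → 9% available; preferential 9%. → 9%.
Sum: 78% + 6% + 4% + 29% + 9% = 126%.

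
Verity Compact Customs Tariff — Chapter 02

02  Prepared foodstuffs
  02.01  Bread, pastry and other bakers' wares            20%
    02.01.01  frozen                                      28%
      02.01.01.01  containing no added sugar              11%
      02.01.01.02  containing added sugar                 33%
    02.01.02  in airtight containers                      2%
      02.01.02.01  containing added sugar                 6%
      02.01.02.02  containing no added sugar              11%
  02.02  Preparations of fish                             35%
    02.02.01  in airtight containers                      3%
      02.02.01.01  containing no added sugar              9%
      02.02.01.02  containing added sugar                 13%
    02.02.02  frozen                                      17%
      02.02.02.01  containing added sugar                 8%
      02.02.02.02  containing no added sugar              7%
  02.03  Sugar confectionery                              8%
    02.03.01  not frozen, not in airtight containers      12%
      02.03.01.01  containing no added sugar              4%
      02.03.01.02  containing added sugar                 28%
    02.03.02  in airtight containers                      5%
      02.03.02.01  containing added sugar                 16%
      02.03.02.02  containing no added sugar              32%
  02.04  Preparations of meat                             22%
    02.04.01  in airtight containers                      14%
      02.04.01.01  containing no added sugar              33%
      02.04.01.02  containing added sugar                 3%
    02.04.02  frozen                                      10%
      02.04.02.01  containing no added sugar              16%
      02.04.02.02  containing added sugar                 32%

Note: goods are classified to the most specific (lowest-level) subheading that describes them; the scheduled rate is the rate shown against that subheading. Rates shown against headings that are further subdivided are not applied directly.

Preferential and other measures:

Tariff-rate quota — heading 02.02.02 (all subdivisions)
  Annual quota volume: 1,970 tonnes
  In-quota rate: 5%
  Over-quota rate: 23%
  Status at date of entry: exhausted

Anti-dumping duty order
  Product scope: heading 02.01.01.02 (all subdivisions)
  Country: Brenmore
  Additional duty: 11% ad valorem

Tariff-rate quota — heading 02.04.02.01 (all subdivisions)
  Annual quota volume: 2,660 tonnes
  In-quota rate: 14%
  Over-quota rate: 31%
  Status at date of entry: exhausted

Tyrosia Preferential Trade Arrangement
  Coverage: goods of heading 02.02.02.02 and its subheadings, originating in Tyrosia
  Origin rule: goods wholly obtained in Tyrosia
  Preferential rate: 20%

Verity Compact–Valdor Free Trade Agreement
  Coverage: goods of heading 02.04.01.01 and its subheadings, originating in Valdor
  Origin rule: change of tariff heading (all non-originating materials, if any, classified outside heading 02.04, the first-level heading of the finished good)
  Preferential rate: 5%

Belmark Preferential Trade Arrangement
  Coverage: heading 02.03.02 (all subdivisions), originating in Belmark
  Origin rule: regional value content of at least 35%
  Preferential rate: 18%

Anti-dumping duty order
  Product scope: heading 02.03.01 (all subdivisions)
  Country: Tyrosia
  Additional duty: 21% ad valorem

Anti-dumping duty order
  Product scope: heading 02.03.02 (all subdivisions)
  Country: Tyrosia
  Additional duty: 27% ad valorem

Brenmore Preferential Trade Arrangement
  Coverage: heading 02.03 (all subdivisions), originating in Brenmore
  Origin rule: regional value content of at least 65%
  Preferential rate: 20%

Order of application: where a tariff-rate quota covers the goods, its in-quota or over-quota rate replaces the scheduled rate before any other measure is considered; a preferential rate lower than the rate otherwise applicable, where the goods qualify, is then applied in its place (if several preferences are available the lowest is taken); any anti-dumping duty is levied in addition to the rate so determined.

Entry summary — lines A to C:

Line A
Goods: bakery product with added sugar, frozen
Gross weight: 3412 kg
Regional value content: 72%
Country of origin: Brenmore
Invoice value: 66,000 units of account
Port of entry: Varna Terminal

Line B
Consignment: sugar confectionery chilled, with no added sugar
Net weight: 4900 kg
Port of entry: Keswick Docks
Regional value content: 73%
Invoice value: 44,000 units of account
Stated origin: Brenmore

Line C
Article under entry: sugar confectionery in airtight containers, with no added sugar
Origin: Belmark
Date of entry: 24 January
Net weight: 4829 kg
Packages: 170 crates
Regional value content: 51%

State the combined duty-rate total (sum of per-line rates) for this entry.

66%

Line A: bakery product → 02.01; frozen → 02.01.01; with added sugar → 02.01.01.02. Scheduled 33%. Brenmore agreement on 02.03: 02.01.01.02 not covered; anti-dumping (Brenmore, 02.01.01.02): +11%; total 33% + 11% = 44%. → 44%.
Line B: sugar confectionery → 02.03; chilled → 02.03.01; with no added sugar → 02.03.01.01. Scheduled 4%. Brenmore agreement on 02.03: RVC ≥ 65% → 20% available; preference 20% not lower than 4% → no reduction. → 4%.
Line C: sugar confectionery → 02.03; in airtight containers → 02.03.02; with no added sugar → 02.03.02.02. Scheduled 32%. Belmark agreement on 02.03.02: RVC ≥ 35% → 18% available; preferential 18%. → 18%.
Sum: 44% + 4% + 18% = 66%.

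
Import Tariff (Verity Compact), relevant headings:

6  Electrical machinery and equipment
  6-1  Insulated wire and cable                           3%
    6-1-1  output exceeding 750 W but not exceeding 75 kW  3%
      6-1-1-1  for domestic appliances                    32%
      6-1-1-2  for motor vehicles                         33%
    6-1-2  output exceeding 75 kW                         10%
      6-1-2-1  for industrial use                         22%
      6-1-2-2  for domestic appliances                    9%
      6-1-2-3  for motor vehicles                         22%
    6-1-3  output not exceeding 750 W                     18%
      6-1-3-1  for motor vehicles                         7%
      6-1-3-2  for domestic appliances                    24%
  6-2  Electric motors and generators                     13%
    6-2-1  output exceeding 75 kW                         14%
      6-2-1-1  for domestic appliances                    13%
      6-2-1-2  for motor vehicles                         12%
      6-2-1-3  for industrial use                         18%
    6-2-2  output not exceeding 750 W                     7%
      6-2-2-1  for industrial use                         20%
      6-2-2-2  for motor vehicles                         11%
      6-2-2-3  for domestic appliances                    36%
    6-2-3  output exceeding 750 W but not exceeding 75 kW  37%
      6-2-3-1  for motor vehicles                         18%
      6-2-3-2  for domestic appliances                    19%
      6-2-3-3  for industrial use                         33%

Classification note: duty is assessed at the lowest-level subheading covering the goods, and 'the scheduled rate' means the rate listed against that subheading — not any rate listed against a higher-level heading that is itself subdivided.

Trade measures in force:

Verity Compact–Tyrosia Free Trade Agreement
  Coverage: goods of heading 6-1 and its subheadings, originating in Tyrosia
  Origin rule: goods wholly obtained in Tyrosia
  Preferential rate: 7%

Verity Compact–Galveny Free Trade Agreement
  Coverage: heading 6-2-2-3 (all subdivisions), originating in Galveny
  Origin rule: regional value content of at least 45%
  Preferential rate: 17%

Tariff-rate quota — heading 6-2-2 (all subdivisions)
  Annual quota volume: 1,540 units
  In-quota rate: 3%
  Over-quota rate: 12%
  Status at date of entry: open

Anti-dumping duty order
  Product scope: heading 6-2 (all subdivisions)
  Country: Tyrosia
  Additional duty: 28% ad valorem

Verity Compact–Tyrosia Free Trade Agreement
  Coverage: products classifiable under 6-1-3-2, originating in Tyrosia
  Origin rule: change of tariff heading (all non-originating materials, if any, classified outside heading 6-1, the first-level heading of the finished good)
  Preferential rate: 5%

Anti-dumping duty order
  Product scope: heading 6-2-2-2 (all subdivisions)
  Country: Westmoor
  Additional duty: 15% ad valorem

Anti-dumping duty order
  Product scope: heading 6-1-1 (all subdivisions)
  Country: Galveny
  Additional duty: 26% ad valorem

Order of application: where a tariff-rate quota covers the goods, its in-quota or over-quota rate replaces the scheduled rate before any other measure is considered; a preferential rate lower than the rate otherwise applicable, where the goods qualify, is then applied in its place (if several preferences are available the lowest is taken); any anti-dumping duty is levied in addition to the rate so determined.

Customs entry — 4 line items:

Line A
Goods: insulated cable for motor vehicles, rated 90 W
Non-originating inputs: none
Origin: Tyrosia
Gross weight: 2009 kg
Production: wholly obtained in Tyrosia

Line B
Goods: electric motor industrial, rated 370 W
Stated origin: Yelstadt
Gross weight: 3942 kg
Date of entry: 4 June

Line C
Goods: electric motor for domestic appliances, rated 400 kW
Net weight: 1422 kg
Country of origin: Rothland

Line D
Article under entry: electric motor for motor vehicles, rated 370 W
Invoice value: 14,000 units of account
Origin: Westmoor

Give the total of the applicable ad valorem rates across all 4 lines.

Line A: insulated cable → 6-1; rated 90 W → 6-1-3; for motor vehicles → 6-1-3-1. Scheduled 7%. Tyrosia agreement on 6-1: wholly obtained → 7% available; Tyrosia agreement on 6-1-3-2: 6-1-3-1 not covered; preference 7% not lower than 7% → no reduction. → 7%.
Line B: electric motor → 6-2; rated 370 W → 6-2-2; industrial → 6-2-2-1. Scheduled 20%. quota on 6-2-2 open → in-quota 3%. → 3%.
Line C: electric motor → 6-2; rated 400 kW → 6-2-1; for domestic appliances → 6-2-1-1. Scheduled 13%. No special measure applies. → 13%.
Line D: electric motor → 6-2; rated 370 W → 6-2-2; for motor vehicles → 6-2-2-2. Scheduled 11%. quota on 6-2-2 open → in-quota 3%; anti-dumping (Westmoor, 6-2-2-2): +15%; total 3% + 15% = 18%. → 18%.
Sum: 7% + 3% + 13% + 18% = 41%.

41%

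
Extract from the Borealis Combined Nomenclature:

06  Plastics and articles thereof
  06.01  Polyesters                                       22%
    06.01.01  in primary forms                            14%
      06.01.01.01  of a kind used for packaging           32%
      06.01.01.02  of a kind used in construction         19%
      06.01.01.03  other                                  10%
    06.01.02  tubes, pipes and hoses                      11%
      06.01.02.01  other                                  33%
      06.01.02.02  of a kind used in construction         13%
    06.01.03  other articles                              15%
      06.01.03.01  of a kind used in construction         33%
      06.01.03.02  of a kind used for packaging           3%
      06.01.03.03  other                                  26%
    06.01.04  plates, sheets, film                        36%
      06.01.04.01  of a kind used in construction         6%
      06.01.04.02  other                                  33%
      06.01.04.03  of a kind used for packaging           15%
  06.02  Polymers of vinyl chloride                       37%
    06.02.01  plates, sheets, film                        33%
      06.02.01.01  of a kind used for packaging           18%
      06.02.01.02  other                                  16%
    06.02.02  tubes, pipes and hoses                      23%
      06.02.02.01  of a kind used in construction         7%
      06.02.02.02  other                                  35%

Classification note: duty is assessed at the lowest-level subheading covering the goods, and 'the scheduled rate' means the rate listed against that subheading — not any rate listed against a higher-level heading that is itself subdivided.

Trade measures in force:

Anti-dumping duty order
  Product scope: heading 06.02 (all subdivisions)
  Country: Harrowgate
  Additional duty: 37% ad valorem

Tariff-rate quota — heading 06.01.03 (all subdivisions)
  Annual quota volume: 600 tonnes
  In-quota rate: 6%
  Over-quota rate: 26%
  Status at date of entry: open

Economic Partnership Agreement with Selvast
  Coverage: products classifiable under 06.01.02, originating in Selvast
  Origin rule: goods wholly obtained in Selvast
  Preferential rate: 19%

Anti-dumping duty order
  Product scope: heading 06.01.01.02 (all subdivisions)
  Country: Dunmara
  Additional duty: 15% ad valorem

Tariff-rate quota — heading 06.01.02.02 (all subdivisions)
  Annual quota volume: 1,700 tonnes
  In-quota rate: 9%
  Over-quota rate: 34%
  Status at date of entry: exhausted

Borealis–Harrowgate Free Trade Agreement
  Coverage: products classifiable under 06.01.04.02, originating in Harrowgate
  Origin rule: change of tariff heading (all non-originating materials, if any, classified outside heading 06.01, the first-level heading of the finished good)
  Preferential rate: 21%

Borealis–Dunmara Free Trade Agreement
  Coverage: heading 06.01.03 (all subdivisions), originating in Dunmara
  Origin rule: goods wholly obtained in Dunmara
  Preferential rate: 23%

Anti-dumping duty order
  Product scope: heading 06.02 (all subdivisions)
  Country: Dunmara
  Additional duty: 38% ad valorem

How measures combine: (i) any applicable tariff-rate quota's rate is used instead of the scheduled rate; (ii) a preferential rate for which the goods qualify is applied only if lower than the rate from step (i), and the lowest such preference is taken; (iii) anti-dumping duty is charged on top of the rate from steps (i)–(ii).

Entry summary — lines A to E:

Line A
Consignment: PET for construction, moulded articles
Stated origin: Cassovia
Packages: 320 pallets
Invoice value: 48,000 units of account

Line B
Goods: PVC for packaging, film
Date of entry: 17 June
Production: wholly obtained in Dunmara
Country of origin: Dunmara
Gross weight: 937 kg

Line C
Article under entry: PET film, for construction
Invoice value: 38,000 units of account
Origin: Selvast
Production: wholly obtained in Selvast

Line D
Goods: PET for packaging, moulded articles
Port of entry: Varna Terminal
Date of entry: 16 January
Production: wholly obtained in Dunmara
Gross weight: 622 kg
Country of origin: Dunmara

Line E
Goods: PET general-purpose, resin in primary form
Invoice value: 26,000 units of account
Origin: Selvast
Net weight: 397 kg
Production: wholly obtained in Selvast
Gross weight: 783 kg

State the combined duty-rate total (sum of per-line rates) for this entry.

84%

Line A: PET → 06.01; moulded articles → 06.01.03; for construction → 06.01.03.01. Scheduled 33%. quota on 06.01.03 open → in-quota 6%. → 6%.
Line B: PVC → 06.02; film → 06.02.01; for packaging → 06.02.01.01. Scheduled 18%. Dunmara agreement on 06.01.03: 06.02.01.01 not covered; anti-dumping (Dunmara, 06.02): +38%; total 18% + 38% = 56%. → 56%.
Line C: PET → 06.01; film → 06.01.04; for construction → 06.01.04.01. Scheduled 6%. Selvast agreement on 06.01.02: 06.01.04.01 not covered. → 6%.
Line D: PET → 06.01; moulded articles → 06.01.03; for packaging → 06.01.03.02. Scheduled 3%. quota on 06.01.03 open → in-quota 6%; Dunmara agreement on 06.01.03: wholly obtained → 23% available; preference 23% not lower than 6% → no reduction. → 6%.
Line E: PET → 06.01; resin in primary form → 06.01.01; general-purpose → 06.01.01.03. Scheduled 10%. Selvast agreement on 06.01.02: 06.01.01.03 not covered. → 10%.
Sum: 6% + 56% + 6% + 6% + 10% = 84%.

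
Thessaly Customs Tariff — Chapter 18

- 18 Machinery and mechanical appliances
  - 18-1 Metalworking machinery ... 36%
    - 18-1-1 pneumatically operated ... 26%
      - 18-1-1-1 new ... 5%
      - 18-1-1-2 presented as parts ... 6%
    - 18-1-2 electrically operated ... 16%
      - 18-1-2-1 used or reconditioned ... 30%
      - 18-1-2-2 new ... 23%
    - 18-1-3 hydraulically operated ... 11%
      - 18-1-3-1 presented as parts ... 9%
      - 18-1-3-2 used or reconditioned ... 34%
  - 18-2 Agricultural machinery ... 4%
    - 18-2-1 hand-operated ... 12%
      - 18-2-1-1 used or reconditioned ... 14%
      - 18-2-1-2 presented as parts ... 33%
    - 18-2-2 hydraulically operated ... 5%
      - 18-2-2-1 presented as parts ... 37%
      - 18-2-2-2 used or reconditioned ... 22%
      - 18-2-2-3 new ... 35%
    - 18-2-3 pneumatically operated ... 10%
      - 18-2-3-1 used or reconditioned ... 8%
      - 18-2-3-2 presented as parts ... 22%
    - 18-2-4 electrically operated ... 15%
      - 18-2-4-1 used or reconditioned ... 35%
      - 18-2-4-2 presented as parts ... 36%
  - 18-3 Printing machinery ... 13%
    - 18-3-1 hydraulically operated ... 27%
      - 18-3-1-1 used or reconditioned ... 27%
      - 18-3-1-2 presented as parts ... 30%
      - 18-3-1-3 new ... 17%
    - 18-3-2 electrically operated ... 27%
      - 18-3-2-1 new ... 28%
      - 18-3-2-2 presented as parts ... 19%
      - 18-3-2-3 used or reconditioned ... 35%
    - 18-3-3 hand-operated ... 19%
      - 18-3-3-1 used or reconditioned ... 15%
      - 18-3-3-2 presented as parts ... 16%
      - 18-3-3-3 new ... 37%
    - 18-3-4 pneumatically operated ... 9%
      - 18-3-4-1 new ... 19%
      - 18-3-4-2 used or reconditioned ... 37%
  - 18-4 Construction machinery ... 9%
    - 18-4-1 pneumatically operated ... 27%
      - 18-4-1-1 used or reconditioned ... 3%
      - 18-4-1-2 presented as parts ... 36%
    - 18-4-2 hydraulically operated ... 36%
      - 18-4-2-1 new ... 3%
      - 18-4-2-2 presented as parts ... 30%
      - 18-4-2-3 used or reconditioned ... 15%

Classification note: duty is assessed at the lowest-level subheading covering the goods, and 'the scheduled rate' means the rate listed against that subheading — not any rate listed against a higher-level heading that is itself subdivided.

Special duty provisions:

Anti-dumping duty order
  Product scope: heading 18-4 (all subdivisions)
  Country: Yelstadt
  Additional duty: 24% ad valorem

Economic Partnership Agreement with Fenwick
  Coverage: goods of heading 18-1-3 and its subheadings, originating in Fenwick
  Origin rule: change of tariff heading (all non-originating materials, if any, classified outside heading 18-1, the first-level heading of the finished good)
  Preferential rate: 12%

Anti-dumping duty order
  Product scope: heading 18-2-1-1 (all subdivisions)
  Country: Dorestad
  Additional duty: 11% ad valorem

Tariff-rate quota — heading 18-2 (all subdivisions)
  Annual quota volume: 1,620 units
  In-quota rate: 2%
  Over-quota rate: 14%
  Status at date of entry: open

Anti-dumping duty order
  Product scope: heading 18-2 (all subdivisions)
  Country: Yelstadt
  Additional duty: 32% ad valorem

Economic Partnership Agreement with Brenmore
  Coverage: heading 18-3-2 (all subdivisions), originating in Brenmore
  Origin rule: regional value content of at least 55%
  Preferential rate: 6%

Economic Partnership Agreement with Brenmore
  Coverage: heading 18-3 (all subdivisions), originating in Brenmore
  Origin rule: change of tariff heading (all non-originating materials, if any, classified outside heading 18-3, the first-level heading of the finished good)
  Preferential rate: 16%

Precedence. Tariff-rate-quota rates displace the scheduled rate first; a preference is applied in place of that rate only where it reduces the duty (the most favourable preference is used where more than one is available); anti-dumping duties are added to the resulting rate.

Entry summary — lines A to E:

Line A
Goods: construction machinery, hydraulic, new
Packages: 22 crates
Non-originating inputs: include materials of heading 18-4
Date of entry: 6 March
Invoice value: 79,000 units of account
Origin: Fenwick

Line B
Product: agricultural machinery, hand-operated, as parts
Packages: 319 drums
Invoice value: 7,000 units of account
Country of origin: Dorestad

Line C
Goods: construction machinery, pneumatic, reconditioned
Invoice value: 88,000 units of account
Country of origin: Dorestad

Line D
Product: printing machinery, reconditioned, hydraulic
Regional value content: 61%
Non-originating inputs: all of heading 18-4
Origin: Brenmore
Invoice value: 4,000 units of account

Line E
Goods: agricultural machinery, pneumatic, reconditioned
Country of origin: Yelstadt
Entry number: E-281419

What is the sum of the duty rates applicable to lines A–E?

Line A: construction → 18-4; hydraulic → 18-4-2; new → 18-4-2-1. Scheduled 3%. Fenwick agreement on 18-1-3: 18-4-2-1 not covered. → 3%.
Line B: agricultural → 18-2; hand-operated → 18-2-1; as parts → 18-2-1-2. Scheduled 33%. quota on 18-2 open → in-quota 2%. → 2%.
Line C: construction → 18-4; pneumatic → 18-4-1; reconditioned → 18-4-1-1. Scheduled 3%. No special measure applies. → 3%.
Line D: printing → 18-3; hydraulic → 18-3-1; reconditioned → 18-3-1-1. Scheduled 27%. Brenmore agreement on 18-3-2: 18-3-1-1 not covered; Brenmore agreement on 18-3: CTH met → 16% available; preferential 16%. → 16%.
Line E: agricultural → 18-2; pneumatic → 18-2-3; reconditioned → 18-2-3-1. Scheduled 8%. quota on 18-2 open → in-quota 2%; anti-dumping (Yelstadt, 18-2): +32%; total 2% + 32% = 34%. → 34%.
Sum: 3% + 2% + 3% + 16% + 34% = 58%.

58%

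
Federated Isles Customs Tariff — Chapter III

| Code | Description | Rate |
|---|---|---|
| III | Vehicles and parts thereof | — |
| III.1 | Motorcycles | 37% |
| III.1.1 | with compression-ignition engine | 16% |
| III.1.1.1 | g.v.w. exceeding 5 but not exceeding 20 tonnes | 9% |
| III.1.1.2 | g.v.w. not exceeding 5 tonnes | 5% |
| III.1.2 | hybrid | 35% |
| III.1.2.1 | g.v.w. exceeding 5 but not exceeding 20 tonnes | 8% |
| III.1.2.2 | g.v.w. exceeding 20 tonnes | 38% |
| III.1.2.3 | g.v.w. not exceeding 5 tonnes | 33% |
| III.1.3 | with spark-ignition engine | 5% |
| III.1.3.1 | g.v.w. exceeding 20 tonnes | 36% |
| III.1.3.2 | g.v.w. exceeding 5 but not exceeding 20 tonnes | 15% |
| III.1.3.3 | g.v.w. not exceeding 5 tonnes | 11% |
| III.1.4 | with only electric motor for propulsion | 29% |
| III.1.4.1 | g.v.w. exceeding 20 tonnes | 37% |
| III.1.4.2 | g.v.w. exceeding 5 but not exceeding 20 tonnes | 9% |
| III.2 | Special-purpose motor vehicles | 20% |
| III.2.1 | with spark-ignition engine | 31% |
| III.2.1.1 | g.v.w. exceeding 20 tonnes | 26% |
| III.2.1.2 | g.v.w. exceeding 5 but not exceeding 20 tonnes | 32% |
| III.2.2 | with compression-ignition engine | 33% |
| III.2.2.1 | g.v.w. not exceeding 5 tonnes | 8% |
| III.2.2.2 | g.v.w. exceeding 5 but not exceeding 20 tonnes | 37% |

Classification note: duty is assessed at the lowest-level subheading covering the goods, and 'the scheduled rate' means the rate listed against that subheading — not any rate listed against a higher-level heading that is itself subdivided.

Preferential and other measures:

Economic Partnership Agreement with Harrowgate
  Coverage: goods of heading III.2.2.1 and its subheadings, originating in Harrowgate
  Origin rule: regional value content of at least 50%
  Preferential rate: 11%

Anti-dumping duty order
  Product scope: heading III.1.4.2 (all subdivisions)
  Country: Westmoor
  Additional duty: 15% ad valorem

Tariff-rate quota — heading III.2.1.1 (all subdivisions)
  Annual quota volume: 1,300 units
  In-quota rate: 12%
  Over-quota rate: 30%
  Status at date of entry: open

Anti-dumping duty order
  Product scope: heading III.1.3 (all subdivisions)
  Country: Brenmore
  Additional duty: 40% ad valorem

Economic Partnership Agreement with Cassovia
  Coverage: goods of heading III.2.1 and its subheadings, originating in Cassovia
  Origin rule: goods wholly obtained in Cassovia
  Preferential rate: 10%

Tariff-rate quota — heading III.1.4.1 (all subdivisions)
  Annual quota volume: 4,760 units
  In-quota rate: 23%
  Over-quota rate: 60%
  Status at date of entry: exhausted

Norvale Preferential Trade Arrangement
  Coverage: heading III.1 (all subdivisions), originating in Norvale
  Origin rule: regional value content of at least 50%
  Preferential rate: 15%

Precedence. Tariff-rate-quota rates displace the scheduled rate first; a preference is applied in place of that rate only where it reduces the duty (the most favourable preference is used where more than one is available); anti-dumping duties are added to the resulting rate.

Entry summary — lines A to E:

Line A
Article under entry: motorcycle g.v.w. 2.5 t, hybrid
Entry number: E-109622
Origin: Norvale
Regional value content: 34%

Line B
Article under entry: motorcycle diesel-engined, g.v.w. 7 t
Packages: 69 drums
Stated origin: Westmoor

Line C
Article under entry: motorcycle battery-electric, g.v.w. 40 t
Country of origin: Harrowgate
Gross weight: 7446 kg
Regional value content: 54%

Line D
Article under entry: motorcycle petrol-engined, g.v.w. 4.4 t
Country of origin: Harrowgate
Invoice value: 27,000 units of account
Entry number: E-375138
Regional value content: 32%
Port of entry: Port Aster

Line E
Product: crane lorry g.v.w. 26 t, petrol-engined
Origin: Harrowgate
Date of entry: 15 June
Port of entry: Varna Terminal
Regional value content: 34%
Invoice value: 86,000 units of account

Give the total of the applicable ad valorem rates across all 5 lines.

Line A: motorcycle → III.1; hybrid → III.1.2; g.v.w. 2.5 t → III.1.2.3. Scheduled 33%. Norvale agreement on III.1: RVC < 50%. → 33%.
Line B: motorcycle → III.1; diesel-engined → III.1.1; g.v.w. 7 t → III.1.1.1. Scheduled 9%. No special measure applies. → 9%.
Line C: motorcycle → III.1; battery-electric → III.1.4; g.v.w. 40 t → III.1.4.1. Scheduled 37%. quota on III.1.4.1 exhausted → over-quota 60%; Harrowgate agreement on III.2.2.1: III.1.4.1 not covered. → 60%.
Line D: motorcycle → III.1; petrol-engined → III.1.3; g.v.w. 4.4 t → III.1.3.3. Scheduled 11%. Harrowgate agreement on III.2.2.1: III.1.3.3 not covered. → 11%.
Line E: crane lorry → III.2; petrol-engined → III.2.1; g.v.w. 26 t → III.2.1.1. Scheduled 26%. quota on III.2.1.1 open → in-quota 12%; Harrowgate agreement on III.2.2.1: III.2.1.1 not covered. → 12%.
Sum: 33% + 9% + 60% + 11% + 12% = 125%.

125%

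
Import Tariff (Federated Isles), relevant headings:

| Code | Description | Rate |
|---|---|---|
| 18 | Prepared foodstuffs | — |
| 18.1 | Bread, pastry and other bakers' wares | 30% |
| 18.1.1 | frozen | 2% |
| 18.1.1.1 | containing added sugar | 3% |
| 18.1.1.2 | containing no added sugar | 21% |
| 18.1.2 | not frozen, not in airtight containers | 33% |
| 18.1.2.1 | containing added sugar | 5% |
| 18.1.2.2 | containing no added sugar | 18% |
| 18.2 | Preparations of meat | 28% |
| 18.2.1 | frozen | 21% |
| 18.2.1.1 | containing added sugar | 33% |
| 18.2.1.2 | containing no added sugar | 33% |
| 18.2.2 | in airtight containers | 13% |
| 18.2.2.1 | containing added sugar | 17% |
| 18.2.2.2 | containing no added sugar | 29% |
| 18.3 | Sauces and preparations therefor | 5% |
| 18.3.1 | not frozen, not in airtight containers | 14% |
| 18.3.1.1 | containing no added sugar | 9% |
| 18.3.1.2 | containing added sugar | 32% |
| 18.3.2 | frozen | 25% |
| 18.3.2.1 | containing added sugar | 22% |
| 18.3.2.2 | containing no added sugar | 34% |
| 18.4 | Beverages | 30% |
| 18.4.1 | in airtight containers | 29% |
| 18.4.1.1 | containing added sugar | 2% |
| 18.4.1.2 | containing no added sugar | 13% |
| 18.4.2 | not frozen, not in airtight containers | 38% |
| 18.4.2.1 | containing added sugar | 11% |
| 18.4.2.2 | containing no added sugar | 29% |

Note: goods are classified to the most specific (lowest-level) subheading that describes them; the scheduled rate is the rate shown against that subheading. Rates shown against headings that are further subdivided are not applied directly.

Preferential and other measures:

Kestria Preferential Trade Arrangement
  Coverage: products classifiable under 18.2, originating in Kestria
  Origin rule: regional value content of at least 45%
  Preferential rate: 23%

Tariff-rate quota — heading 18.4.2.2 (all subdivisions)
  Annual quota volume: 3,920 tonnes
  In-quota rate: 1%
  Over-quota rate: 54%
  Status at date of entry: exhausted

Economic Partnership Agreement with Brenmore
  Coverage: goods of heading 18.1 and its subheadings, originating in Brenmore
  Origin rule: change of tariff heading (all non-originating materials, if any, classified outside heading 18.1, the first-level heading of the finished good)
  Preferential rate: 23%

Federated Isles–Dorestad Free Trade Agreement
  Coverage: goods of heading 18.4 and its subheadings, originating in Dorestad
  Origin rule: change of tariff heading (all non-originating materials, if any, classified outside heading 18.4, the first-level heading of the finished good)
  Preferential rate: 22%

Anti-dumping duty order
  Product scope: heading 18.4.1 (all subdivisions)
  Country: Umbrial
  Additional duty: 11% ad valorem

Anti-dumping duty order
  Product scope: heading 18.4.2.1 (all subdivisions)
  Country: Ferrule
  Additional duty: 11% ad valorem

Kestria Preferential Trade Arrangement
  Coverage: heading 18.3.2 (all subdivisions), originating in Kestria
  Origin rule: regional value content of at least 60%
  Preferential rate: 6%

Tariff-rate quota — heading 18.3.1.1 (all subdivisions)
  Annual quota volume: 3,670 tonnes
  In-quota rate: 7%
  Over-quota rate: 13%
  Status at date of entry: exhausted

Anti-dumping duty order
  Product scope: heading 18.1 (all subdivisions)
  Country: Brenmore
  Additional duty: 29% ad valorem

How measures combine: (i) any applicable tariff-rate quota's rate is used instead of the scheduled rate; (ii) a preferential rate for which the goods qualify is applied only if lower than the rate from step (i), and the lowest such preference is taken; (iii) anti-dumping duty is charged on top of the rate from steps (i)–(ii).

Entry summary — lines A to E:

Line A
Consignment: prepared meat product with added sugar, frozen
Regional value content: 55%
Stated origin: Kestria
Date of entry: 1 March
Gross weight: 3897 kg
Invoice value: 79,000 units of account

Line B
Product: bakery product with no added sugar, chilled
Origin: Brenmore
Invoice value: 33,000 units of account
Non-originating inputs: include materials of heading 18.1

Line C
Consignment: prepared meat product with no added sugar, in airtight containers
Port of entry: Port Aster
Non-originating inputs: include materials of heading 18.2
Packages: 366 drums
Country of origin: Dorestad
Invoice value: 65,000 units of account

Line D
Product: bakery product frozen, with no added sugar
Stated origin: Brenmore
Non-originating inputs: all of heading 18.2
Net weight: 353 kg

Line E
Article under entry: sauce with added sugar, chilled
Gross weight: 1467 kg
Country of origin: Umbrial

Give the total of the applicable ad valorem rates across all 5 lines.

Line A: prepared meat product → 18.2; frozen → 18.2.1; with added sugar → 18.2.1.1. Scheduled 33%. Kestria agreement on 18.2: RVC ≥ 45% → 23% available; Kestria agreement on 18.3.2: 18.2.1.1 not covered; preferential 23%. → 23%.
Line B: bakery product → 18.1; chilled → 18.1.2; with no added sugar → 18.1.2.2. Scheduled 18%. Brenmore agreement on 18.1: CTH not met; anti-dumping (Brenmore, 18.1): +29%; total 18% + 29% = 47%. → 47%.
Line C: prepared meat product → 18.2; in airtight containers → 18.2.2; with no added sugar → 18.2.2.2. Scheduled 29%. Dorestad agreement on 18.4: 18.2.2.2 not covered. → 29%.
Line D: bakery product → 18.1; frozen → 18.1.1; with no added sugar → 18.1.1.2. Scheduled 21%. Brenmore agreement on 18.1: CTH met → 23% available; preference 23% not lower than 21% → no reduction; anti-dumping (Brenmore, 18.1): +29%; total 21% + 29% = 50%. → 50%.
Line E: sauce → 18.3; chilled → 18.3.1; with added sugar → 18.3.1.2. Scheduled 32%. No special measure applies. → 32%.
Sum: 23% + 47% + 29% + 50% + 32% = 181%.

181%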